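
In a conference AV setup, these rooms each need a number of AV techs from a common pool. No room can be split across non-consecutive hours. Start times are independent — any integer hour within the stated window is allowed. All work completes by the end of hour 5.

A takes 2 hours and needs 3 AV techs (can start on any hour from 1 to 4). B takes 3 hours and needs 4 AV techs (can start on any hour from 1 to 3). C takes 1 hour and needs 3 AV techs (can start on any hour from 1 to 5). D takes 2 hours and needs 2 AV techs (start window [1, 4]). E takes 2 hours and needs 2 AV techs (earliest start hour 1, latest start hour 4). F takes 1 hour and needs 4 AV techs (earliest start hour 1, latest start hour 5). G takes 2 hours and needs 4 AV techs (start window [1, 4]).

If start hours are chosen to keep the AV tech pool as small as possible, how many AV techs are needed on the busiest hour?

Early-start (A@1, B@1, C@1, D@1, E@1, F@1, G@1) gives peak 22: h1:22  h2:15  h3:4  h4:0  h5:0.
Shift C→3, E→3, F→5, G→4.
Schedule A@1, B@1, C@3, D@1, E@3, F@5, G@4: h1:9  h2:9  h3:9  h4:6  h5:8 — peak 9.
Total AV tech-hours = 41 over 5 hours ⇒ peak ≥ ⌈41/5⌉ = 9, so 9 is optimal.

9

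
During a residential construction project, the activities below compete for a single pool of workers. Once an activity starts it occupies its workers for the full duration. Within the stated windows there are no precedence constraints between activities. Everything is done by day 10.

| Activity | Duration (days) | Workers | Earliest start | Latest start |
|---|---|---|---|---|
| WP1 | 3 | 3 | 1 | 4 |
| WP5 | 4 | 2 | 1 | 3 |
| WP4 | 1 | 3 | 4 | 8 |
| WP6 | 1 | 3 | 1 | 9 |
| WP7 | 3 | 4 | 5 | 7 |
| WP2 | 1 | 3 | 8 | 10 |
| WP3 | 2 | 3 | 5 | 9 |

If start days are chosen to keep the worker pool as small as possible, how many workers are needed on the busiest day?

6

Early-start (WP1@1, WP5@1, WP4@4, WP6@1, WP7@5, WP2@8, WP3@5) gives peak 8: d1:8  d2:5  d3:5  d4:5  d5:7  d6:7  d7:4  d8:3  d9:0  d10:0.
Shift WP6→5, WP7→6, WP2→9, WP3→9.
Schedule WP1@1, WP5@1, WP4@4, WP6@5, WP7@6, WP2@9, WP3@9: d1:5  d2:5  d3:5  d4:5  d5:3  d6:4  d7:4  d8:4  d9:6  d10:3 — peak 6.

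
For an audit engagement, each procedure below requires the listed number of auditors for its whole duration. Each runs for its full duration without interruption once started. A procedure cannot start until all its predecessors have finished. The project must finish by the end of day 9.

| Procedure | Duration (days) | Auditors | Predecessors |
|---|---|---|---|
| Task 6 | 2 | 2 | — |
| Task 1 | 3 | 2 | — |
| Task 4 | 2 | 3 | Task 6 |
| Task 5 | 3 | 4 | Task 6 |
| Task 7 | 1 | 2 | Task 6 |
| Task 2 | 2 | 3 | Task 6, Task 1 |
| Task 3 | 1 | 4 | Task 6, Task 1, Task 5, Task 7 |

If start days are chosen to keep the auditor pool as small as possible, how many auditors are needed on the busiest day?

6

Early-start (Task 6@1, Task 1@1, Task 4@3, Task 5@3, Task 7@3, Task 2@4, Task 3@6) gives peak 11: d1:4  d2:4  d3:11  d4:10  d5:7  d6:4  d7:0  d8:0  d9:0.
Shift Task 5→6, Task 7→5, Task 3→9.
Schedule Task 6@1, Task 1@1, Task 4@3, Task 5@6, Task 7@5, Task 2@4, Task 3@9: d1:4  d2:4  d3:5  d4:6  d5:5  d6:4  d7:4  d8:4  d9:4 — peak 6.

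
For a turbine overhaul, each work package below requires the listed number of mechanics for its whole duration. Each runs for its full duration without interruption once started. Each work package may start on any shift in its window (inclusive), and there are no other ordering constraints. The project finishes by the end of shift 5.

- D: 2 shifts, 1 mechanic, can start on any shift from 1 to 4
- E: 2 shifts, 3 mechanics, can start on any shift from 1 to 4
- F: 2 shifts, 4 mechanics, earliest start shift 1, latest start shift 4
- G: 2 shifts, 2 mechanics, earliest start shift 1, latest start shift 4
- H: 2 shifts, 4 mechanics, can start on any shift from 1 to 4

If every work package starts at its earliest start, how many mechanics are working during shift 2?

At early start, shift 2 has: D, E, F, G, H.
Demand: 1 + 3 + 4 + 2 + 4 = 14.

14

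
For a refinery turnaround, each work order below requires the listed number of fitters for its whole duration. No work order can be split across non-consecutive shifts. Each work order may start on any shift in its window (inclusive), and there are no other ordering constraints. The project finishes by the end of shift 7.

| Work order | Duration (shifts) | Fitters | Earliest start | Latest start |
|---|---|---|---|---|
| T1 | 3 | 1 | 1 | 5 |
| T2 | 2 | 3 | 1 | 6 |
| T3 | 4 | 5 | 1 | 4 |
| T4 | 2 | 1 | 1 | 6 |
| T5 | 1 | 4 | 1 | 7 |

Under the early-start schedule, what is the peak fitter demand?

14

Early-start schedule: T1@1, T2@1, T3@1, T4@1, T5@1.
Load per shift: shift 1: 14, shift 2: 10, shift 3: 6, shift 4: 5, shift 5: 0, shift 6: 0, shift 7: 0.
Peak is 14.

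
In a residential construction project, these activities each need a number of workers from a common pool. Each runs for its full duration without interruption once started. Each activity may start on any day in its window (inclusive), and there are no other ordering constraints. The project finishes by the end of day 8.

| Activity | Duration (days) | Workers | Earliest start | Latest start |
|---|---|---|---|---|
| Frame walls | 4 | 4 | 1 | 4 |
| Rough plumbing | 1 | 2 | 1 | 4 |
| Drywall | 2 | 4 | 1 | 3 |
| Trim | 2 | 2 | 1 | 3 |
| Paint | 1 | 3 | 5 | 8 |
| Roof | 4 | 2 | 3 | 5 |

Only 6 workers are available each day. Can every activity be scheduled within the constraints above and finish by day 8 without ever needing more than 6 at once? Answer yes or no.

yes

Schedule Frame walls@3, Rough plumbing@1, Drywall@1, Trim@2, Paint@7, Roof@4: d1:6  d2:6  d3:6  d4:6  d5:6  d6:6  d7:5  d8:0 — peak 6 ≤ 6.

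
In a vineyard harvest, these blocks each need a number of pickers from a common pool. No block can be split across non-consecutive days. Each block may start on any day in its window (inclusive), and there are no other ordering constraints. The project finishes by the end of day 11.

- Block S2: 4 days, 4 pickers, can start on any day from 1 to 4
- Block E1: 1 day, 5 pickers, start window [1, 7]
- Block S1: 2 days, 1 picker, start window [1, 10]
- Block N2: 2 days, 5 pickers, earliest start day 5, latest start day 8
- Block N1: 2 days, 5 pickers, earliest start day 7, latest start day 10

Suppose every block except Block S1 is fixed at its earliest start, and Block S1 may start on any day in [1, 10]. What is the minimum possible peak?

9

Block S1@1: d1:10  d2:5  d3:4  d4:4  d5:5  d6:5  d7:5  d8:5  d9:0  d10:0  d11:0 → peak 10
Block S1@2: d1:9  d2:5  d3:5  d4:4  d5:5  d6:5  d7:5  d8:5  d9:0  d10:0  d11:0 → peak 9
Block S1@3: d1:9  d2:4  d3:5  d4:5  d5:5  d6:5  d7:5  d8:5  d9:0  d10:0  d11:0 → peak 9
Block S1@4: d1:9  d2:4  d3:4  d4:5  d5:6  d6:5  d7:5  d8:5  d9:0  d10:0  d11:0 → peak 9
Block S1@5: d1:9  d2:4  d3:4  d4:4  d5:6  d6:6  d7:5  d8:5  d9:0  d10:0  d11:0 → peak 9
Block S1@6: d1:9  d2:4  d3:4  d4:4  d5:5  d6:6  d7:6  d8:5  d9:0  d10:0  d11:0 → peak 9
Block S1@7: d1:9  d2:4  d3:4  d4:4  d5:5  d6:5  d7:6  d8:6  d9:0  d10:0  d11:0 → peak 9
Block S1@8: d1:9  d2:4  d3:4  d4:4  d5:5  d6:5  d7:5  d8:6  d9:1  d10:0  d11:0 → peak 9
Block S1@9: d1:9  d2:4  d3:4  d4:4  d5:5  d6:5  d7:5  d8:5  d9:1  d10:1  d11:0 → peak 9
Block S1@10: d1:9  d2:4  d3:4  d4:4  d5:5  d6:5  d7:5  d8:5  d9:0  d10:1  d11:1 → peak 9
Best is Block S1@2, peak 9.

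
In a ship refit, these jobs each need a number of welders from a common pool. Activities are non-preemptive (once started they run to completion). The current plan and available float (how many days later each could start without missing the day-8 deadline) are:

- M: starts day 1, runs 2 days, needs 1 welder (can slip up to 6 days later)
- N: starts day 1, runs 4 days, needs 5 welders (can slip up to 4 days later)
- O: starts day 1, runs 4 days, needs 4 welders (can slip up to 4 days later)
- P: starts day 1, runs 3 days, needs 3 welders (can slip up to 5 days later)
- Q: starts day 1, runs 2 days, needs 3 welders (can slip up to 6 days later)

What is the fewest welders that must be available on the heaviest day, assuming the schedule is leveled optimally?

8

Early-start (M@1, N@1, O@1, P@1, Q@1) gives peak 16: d1:16  d2:16  d3:12  d4:9  d5:0  d6:0  d7:0  d8:0.
Shift O→5, P→3, Q→6.
Schedule M@1, N@1, O@5, P@3, Q@6: d1:6  d2:6  d3:8  d4:8  d5:7  d6:7  d7:7  d8:4 — peak 8.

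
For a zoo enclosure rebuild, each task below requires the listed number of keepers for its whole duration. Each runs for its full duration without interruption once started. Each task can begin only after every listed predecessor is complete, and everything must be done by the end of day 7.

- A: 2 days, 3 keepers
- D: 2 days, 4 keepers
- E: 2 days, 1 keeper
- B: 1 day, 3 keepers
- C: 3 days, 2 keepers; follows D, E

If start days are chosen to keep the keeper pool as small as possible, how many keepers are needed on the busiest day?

5

Early-start (A@1, D@1, E@1, B@1, C@3) gives peak 11: d1:11  d2:8  d3:2  d4:2  d5:2  d6:0  d7:0.
Shift D→3, B→5, C→5.
Schedule A@1, D@3, E@1, B@5, C@5: d1:4  d2:4  d3:4  d4:4  d5:5  d6:2  d7:2 — peak 5.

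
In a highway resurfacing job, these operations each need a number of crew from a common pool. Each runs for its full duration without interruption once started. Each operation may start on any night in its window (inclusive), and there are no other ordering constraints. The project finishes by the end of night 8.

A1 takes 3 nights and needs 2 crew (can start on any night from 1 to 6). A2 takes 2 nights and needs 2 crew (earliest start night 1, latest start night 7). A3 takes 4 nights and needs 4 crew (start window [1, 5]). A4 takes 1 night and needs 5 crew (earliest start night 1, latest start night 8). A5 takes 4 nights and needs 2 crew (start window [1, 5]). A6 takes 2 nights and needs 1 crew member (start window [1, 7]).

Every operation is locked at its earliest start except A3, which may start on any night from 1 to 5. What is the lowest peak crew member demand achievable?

A3@1: n1:16  n2:11  n3:8  n4:6  n5:0  n6:0  n7:0  n8:0 → peak 16
A3@2: n1:12  n2:11  n3:8  n4:6  n5:4  n6:0  n7:0  n8:0 → peak 12
A3@3: n1:12  n2:7  n3:8  n4:6  n5:4  n6:4  n7:0  n8:0 → peak 12
A3@4: n1:12  n2:7  n3:4  n4:6  n5:4  n6:4  n7:4  n8:0 → peak 12
A3@5: n1:12  n2:7  n3:4  n4:2  n5:4  n6:4  n7:4  n8:4 → peak 12
Best is A3@2, peak 12.

12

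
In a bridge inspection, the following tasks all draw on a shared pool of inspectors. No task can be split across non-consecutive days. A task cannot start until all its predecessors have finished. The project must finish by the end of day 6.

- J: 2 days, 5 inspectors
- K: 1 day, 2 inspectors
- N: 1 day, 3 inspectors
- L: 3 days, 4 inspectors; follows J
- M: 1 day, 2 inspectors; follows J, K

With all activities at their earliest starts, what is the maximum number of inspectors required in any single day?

Early-start schedule: J@1, K@1, N@1, L@3, M@3.
Load per day: day 1: 10, day 2: 5, day 3: 6, day 4: 4, day 5: 4, day 6: 0.
Peak is 10.

10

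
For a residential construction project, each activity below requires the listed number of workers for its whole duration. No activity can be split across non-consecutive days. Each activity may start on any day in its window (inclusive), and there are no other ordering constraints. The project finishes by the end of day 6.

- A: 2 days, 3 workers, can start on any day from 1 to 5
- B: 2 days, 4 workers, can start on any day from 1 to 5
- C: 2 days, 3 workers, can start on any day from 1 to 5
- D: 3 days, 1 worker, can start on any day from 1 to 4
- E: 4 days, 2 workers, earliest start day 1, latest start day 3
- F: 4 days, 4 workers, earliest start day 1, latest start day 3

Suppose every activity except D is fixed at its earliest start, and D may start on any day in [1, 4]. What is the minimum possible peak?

16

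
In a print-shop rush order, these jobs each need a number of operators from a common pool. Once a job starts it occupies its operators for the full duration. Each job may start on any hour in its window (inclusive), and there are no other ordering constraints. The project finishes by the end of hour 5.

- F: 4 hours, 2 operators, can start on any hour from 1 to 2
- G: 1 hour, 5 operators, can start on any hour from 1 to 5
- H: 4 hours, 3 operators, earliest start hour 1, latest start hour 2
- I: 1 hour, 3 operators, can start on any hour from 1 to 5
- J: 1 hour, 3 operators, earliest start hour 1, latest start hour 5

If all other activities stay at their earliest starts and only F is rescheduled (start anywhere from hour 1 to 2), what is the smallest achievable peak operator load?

F@1: h1:16  h2:5  h3:5  h4:5  h5:0 → peak 16
F@2: h1:14  h2:5  h3:5  h4:5  h5:2 → peak 14
Best is F@2, peak 14.

14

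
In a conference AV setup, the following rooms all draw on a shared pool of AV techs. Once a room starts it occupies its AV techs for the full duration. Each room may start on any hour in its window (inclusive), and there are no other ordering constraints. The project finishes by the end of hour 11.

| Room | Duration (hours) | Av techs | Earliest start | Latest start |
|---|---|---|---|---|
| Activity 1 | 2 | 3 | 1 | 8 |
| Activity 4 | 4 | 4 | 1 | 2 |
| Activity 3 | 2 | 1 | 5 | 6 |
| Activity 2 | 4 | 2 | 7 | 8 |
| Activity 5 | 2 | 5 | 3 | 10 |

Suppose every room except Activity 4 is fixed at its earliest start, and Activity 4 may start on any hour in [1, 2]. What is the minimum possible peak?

Activity 4@1: h1:7  h2:7  h3:9  h4:9  h5:1  h6:1  h7:2  h8:2  h9:2  h10:2  h11:0 → peak 9
Activity 4@2: h1:3  h2:7  h3:9  h4:9  h5:5  h6:1  h7:2  h8:2  h9:2  h10:2  h11:0 → peak 9
Best is Activity 4@1, peak 9.

9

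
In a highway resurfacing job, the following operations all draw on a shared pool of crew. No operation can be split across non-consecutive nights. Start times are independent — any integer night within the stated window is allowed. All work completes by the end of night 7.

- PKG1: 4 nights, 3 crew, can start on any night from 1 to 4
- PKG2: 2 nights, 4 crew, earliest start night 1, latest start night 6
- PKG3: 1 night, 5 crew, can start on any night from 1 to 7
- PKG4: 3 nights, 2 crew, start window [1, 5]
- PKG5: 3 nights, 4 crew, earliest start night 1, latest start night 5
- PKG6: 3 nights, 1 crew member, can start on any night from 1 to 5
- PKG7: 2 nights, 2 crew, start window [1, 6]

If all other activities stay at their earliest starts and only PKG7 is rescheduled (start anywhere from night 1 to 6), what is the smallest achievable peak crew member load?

PKG7@1: n1:21  n2:16  n3:10  n4:3  n5:0  n6:0  n7:0 → peak 21
PKG7@2: n1:19  n2:16  n3:12  n4:3  n5:0  n6:0  n7:0 → peak 19
PKG7@3: n1:19  n2:14  n3:12  n4:5  n5:0  n6:0  n7:0 → peak 19
PKG7@4: n1:19  n2:14  n3:10  n4:5  n5:2  n6:0  n7:0 → peak 19
PKG7@5: n1:19  n2:14  n3:10  n4:3  n5:2  n6:2  n7:0 → peak 19
PKG7@6: n1:19  n2:14  n3:10  n4:3  n5:0  n6:2  n7:2 → peak 19
Best is PKG7@2, peak 19.

19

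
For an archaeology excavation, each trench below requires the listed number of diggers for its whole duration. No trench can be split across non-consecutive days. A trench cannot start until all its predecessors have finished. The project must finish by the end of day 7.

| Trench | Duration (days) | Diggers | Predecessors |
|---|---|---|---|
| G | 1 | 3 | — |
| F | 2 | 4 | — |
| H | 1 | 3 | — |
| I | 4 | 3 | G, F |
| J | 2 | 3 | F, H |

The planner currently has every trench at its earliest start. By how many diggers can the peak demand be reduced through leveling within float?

Early-start peak: d1:10  d2:4  d3:6  d4:6  d5:3  d6:3  d7:0 ⇒ 10.
Leveled (G@1, F@2, H@1, I@4, J@4): d1:6  d2:4  d3:4  d4:6  d5:6  d6:3  d7:3 ⇒ 6.
Reduction 10 − 6 = 4.

4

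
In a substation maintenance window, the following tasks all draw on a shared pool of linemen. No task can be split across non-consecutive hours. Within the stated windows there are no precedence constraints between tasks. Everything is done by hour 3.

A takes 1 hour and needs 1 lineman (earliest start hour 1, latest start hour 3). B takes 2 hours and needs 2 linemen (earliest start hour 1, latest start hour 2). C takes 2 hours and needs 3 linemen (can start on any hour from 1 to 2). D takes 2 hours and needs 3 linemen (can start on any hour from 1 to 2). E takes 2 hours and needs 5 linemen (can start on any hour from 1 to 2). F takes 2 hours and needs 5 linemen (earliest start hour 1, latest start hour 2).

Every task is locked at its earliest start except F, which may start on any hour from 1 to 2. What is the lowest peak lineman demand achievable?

F@1: h1:19  h2:18  h3:0 → peak 19
F@2: h1:14  h2:18  h3:5 → peak 18
Best is F@2, peak 18.

18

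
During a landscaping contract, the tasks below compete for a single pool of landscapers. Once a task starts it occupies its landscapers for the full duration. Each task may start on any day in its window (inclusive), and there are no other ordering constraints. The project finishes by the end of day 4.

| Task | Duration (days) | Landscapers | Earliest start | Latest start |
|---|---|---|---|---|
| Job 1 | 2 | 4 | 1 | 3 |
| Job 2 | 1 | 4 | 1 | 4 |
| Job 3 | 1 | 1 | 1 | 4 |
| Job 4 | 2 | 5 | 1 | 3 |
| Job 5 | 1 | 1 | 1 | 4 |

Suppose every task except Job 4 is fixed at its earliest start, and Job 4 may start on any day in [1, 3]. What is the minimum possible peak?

Job 4@1: d1:15  d2:9  d3:0  d4:0 → peak 15
Job 4@2: d1:10  d2:9  d3:5  d4:0 → peak 10
Job 4@3: d1:10  d2:4  d3:5  d4:5 → peak 10
Best is Job 4@2, peak 10.

10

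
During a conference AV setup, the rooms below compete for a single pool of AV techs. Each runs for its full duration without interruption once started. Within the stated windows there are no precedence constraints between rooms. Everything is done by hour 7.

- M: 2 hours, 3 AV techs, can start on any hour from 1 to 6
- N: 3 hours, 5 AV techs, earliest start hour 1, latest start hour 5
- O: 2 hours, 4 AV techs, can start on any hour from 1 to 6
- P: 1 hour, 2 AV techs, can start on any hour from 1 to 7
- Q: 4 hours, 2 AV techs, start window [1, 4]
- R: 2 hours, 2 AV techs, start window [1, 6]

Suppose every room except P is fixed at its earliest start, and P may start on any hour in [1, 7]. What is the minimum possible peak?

16

P@1: h1:18  h2:16  h3:7  h4:2  h5:0  h6:0  h7:0 → peak 18
P@2: h1:16  h2:18  h3:7  h4:2  h5:0  h6:0  h7:0 → peak 18
P@3: h1:16  h2:16  h3:9  h4:2  h5:0  h6:0  h7:0 → peak 16
P@4: h1:16  h2:16  h3:7  h4:4  h5:0  h6:0  h7:0 → peak 16
P@5: h1:16  h2:16  h3:7  h4:2  h5:2  h6:0  h7:0 → peak 16
P@6: h1:16  h2:16  h3:7  h4:2  h5:0  h6:2  h7:0 → peak 16
P@7: h1:16  h2:16  h3:7  h4:2  h5:0  h6:0  h7:2 → peak 16
Best is P@3, peak 16.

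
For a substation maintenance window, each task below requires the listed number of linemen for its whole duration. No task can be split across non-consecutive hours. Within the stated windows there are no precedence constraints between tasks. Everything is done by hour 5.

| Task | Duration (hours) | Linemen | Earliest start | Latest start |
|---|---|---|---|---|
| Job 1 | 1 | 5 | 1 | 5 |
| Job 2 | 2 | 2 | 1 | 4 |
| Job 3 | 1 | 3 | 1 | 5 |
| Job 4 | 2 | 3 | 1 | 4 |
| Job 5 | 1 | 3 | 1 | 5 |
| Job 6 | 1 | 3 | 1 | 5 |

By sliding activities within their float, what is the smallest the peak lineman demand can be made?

6

Early-start (Job 1@1, Job 2@1, Job 3@1, Job 4@1, Job 5@1, Job 6@1) gives peak 19: h1:19  h2:5  h3:0  h4:0  h5:0.
Shift Job 2→2, Job 3→2, Job 4→3, Job 5→4, Job 6→5.
Schedule Job 1@1, Job 2@2, Job 3@2, Job 4@3, Job 5@4, Job 6@5: h1:5  h2:5  h3:5  h4:6  h5:3 — peak 6.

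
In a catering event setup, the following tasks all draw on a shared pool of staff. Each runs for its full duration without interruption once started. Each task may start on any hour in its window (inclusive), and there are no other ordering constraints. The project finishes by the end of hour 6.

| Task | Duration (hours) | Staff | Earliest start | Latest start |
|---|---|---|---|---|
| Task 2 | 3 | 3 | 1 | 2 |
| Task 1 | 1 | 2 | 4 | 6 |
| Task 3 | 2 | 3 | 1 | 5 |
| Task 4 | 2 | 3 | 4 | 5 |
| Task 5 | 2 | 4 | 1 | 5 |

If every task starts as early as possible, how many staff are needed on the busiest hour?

Early-start schedule: Task 2@1, Task 1@4, Task 3@1, Task 4@4, Task 5@1.
Load per hour: hour 1: 10, hour 2: 10, hour 3: 3, hour 4: 5, hour 5: 3, hour 6: 0.
Peak is 10.

10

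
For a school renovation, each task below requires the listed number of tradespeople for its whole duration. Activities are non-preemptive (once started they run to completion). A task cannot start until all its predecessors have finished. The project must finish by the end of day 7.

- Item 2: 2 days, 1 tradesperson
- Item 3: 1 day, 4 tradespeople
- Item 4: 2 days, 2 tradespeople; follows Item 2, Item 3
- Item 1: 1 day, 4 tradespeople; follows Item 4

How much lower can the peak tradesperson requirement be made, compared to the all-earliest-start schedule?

1

Early-start peak: d1:5  d2:1  d3:2  d4:2  d5:4  d6:0  d7:0 ⇒ 5.
Leveled (Item 2@1, Item 3@3, Item 4@4, Item 1@6): d1:1  d2:1  d3:4  d4:2  d5:2  d6:4  d7:0 ⇒ 4.
Reduction 5 − 4 = 1.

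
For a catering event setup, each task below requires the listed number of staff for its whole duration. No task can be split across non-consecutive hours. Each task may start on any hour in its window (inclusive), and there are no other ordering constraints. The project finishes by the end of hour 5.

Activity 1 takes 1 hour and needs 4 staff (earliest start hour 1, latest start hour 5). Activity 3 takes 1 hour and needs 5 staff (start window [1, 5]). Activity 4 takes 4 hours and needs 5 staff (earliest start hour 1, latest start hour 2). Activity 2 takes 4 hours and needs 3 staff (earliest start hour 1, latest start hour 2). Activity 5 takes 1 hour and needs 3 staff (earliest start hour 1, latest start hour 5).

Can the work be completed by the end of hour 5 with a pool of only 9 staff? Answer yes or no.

The minimum achievable peak is 10; 9 < 10, so no feasible schedule stays within the cap.

no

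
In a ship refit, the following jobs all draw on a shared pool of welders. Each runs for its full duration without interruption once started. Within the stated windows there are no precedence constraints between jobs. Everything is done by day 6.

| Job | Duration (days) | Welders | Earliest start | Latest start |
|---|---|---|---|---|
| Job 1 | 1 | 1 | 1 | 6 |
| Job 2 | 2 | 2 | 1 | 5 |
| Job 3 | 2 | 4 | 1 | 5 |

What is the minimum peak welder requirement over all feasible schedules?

Early-start (Job 1@1, Job 2@1, Job 3@1) gives peak 7: d1:7  d2:6  d3:0  d4:0  d5:0  d6:0.
Shift Job 3→3.
Schedule Job 1@1, Job 2@1, Job 3@3: d1:3  d2:2  d3:4  d4:4  d5:0  d6:0 — peak 4.

4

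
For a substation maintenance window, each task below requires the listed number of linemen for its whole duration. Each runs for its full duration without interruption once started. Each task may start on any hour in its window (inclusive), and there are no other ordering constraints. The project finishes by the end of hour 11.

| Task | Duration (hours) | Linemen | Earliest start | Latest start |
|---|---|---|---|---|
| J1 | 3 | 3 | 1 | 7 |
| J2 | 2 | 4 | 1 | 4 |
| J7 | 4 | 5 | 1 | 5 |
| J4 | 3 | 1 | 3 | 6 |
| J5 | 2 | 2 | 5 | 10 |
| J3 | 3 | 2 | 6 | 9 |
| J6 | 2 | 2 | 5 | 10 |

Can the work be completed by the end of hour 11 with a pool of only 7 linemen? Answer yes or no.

yes

Schedule J1@7, J2@1, J7@3, J4@3, J5@7, J3@9, J6@10: h1:4  h2:4  h3:6  h4:6  h5:6  h6:5  h7:5  h8:5  h9:5  h10:4  h11:4 — peak 6 ≤ 7.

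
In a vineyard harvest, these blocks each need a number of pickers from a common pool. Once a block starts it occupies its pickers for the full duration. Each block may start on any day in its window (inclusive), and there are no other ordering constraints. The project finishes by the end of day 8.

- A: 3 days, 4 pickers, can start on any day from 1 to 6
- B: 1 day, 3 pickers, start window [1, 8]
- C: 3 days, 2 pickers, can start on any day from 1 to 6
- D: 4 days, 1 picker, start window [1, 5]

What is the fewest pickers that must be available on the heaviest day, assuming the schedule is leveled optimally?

4

Early-start (A@1, B@1, C@1, D@1) gives peak 10: d1:10  d2:7  d3:7  d4:1  d5:0  d6:0  d7:0  d8:0.
Shift B→4, C→5, D→4.
Schedule A@1, B@4, C@5, D@4: d1:4  d2:4  d3:4  d4:4  d5:3  d6:3  d7:3  d8:0 — peak 4.
Total picker-days = 25 over 8 days ⇒ peak ≥ ⌈25/8⌉ = 4, so 4 is optimal.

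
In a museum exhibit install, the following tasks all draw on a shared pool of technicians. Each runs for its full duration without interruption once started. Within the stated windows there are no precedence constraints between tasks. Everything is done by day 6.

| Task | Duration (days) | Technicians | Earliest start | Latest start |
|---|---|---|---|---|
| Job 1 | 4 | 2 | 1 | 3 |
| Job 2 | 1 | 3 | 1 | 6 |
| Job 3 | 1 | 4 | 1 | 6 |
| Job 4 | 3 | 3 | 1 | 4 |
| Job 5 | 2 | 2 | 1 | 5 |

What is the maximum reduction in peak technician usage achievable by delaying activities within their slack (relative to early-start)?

9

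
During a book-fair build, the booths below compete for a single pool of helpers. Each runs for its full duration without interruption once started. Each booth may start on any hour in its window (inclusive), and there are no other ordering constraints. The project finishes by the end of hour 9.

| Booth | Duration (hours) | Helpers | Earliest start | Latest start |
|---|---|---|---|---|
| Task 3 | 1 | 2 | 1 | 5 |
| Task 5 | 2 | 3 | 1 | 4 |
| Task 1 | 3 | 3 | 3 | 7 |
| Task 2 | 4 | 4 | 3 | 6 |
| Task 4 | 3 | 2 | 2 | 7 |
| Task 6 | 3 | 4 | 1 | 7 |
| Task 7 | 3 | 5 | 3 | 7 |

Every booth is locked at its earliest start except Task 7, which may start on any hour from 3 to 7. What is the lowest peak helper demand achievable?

Task 7@3: h1:9  h2:9  h3:18  h4:14  h5:12  h6:4  h7:0  h8:0  h9:0 → peak 18
Task 7@4: h1:9  h2:9  h3:13  h4:14  h5:12  h6:9  h7:0  h8:0  h9:0 → peak 14
Task 7@5: h1:9  h2:9  h3:13  h4:9  h5:12  h6:9  h7:5  h8:0  h9:0 → peak 13
Task 7@6: h1:9  h2:9  h3:13  h4:9  h5:7  h6:9  h7:5  h8:5  h9:0 → peak 13
Task 7@7: h1:9  h2:9  h3:13  h4:9  h5:7  h6:4  h7:5  h8:5  h9:5 → peak 13
Best is Task 7@5, peak 13.

13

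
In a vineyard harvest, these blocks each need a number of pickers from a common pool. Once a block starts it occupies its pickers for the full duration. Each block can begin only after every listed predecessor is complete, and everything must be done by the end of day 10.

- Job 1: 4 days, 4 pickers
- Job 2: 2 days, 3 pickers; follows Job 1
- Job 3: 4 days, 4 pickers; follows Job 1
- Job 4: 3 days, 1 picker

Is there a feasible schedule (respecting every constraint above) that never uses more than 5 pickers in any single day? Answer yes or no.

Schedule Job 1@1, Job 2@5, Job 3@7, Job 4@1: d1:5  d2:5  d3:5  d4:4  d5:3  d6:3  d7:4  d8:4  d9:4  d10:4 — peak 5 ≤ 5.

yes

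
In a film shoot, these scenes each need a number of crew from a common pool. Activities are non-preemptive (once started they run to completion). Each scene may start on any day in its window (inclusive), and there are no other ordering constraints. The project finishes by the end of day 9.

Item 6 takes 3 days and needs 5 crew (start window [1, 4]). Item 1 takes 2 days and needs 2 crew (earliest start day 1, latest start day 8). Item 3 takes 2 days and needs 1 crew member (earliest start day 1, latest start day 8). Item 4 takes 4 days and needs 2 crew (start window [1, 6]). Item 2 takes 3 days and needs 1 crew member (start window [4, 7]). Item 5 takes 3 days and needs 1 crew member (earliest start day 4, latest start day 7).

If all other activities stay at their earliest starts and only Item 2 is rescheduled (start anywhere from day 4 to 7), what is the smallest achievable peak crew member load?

Item 2@4: d1:10  d2:10  d3:7  d4:4  d5:2  d6:2  d7:0  d8:0  d9:0 → peak 10
Item 2@5: d1:10  d2:10  d3:7  d4:3  d5:2  d6:2  d7:1  d8:0  d9:0 → peak 10
Item 2@6: d1:10  d2:10  d3:7  d4:3  d5:1  d6:2  d7:1  d8:1  d9:0 → peak 10
Item 2@7: d1:10  d2:10  d3:7  d4:3  d5:1  d6:1  d7:1  d8:1  d9:1 → peak 10
Best is Item 2@4, peak 10.

10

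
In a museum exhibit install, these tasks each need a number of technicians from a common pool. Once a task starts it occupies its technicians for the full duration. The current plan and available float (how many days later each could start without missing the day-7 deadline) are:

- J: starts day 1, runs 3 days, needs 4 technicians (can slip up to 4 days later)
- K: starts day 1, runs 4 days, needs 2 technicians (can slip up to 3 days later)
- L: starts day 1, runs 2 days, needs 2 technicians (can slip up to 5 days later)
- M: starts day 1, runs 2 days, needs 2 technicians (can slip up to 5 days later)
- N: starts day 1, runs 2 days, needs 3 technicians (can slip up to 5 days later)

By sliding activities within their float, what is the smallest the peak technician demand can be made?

6

Early-start (J@1, K@1, L@1, M@1, N@1) gives peak 13: d1:13  d2:13  d3:6  d4:2  d5:0  d6:0  d7:0.
Shift L→4, M→4, N→6.
Schedule J@1, K@1, L@4, M@4, N@6: d1:6  d2:6  d3:6  d4:6  d5:4  d6:3  d7:3 — peak 6.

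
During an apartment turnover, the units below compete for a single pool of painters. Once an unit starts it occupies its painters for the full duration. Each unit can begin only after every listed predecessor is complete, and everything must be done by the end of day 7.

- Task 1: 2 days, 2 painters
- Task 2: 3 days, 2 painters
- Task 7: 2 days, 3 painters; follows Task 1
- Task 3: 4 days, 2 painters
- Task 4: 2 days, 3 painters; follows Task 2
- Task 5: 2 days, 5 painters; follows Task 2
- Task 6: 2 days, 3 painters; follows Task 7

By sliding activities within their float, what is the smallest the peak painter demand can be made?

8

Early-start (Task 1@1, Task 2@1, Task 7@3, Task 3@1, Task 4@4, Task 5@4, Task 6@5) gives peak 13: d1:6  d2:6  d3:7  d4:13  d5:11  d6:3  d7:0.
Shift Task 5→5, Task 6→6.
Schedule Task 1@1, Task 2@1, Task 7@3, Task 3@1, Task 4@4, Task 5@5, Task 6@6: d1:6  d2:6  d3:7  d4:8  d5:8  d6:8  d7:3 — peak 8.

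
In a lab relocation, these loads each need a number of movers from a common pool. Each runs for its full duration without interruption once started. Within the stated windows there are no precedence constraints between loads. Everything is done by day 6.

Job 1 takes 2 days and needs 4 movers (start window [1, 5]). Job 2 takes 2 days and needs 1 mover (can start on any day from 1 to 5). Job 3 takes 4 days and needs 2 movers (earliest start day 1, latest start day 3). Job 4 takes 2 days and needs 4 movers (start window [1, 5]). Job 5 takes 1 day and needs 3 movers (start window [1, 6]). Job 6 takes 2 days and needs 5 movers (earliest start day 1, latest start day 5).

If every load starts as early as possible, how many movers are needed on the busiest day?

19

Early-start schedule: Job 1@1, Job 2@1, Job 3@1, Job 4@1, Job 5@1, Job 6@1.
Load per day: day 1: 19, day 2: 16, day 3: 2, day 4: 2, day 5: 0, day 6: 0.
Peak is 19.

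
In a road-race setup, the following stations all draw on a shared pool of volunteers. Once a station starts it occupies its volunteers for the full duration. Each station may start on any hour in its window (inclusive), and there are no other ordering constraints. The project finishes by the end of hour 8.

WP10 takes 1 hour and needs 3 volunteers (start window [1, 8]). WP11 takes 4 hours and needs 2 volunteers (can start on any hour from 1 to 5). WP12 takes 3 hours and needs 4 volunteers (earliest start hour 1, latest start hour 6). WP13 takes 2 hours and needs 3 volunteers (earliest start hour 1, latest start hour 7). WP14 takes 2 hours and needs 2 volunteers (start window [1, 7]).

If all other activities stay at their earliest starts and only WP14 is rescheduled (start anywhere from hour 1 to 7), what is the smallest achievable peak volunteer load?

12

WP14@1: h1:14  h2:11  h3:6  h4:2  h5:0  h6:0  h7:0  h8:0 → peak 14
WP14@2: h1:12  h2:11  h3:8  h4:2  h5:0  h6:0  h7:0  h8:0 → peak 12
WP14@3: h1:12  h2:9  h3:8  h4:4  h5:0  h6:0  h7:0  h8:0 → peak 12
WP14@4: h1:12  h2:9  h3:6  h4:4  h5:2  h6:0  h7:0  h8:0 → peak 12
WP14@5: h1:12  h2:9  h3:6  h4:2  h5:2  h6:2  h7:0  h8:0 → peak 12
WP14@6: h1:12  h2:9  h3:6  h4:2  h5:0  h6:2  h7:2  h8:0 → peak 12
WP14@7: h1:12  h2:9  h3:6  h4:2  h5:0  h6:0  h7:2  h8:2 → peak 12
Best is WP14@2, peak 12.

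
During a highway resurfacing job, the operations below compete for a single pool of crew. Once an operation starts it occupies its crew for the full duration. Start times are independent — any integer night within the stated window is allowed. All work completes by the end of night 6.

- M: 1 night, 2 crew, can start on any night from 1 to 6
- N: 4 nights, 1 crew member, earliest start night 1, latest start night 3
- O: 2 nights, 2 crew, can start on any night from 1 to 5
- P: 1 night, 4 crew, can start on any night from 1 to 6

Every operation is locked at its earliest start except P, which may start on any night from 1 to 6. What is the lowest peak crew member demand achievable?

P@1: n1:9  n2:3  n3:1  n4:1  n5:0  n6:0 → peak 9
P@2: n1:5  n2:7  n3:1  n4:1  n5:0  n6:0 → peak 7
P@3: n1:5  n2:3  n3:5  n4:1  n5:0  n6:0 → peak 5
P@4: n1:5  n2:3  n3:1  n4:5  n5:0  n6:0 → peak 5
P@5: n1:5  n2:3  n3:1  n4:1  n5:4  n6:0 → peak 5
P@6: n1:5  n2:3  n3:1  n4:1  n5:0  n6:4 → peak 5
Best is P@3, peak 5.

5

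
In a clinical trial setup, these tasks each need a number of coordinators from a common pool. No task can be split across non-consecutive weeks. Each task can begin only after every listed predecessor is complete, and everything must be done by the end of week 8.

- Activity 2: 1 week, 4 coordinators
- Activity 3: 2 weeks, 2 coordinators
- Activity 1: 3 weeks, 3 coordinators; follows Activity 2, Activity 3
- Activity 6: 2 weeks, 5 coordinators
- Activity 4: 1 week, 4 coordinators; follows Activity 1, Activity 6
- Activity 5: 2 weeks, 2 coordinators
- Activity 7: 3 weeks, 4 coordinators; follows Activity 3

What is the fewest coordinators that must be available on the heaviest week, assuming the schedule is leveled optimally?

Early-start (Activity 2@1, Activity 3@1, Activity 1@3, Activity 6@1, Activity 4@6, Activity 5@1, Activity 7@3) gives peak 13: w1:13  w2:9  w3:7  w4:7  w5:7  w6:4  w7:0  w8:0.
Shift Activity 6→6, Activity 4→8, Activity 5→6.
Schedule Activity 2@1, Activity 3@1, Activity 1@3, Activity 6@6, Activity 4@8, Activity 5@6, Activity 7@3: w1:6  w2:2  w3:7  w4:7  w5:7  w6:7  w7:7  w8:4 — peak 7.

7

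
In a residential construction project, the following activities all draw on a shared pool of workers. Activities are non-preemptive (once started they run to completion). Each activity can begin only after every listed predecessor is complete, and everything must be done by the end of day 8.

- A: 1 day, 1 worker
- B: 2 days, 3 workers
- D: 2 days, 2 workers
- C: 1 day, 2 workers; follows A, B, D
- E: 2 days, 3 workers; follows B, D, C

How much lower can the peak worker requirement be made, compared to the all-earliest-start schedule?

3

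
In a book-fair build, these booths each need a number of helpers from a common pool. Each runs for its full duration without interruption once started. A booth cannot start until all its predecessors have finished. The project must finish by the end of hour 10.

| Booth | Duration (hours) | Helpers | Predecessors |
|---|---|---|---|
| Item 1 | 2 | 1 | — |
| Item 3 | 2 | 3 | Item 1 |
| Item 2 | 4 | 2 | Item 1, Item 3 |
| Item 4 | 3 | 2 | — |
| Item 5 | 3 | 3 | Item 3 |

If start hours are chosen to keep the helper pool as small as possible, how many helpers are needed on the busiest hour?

5

Schedule Item 1@1, Item 3@3, Item 2@5, Item 4@1, Item 5@5: h1:3  h2:3  h3:5  h4:3  h5:5  h6:5  h7:5  h8:2  h9:0  h10:0 — peak 5.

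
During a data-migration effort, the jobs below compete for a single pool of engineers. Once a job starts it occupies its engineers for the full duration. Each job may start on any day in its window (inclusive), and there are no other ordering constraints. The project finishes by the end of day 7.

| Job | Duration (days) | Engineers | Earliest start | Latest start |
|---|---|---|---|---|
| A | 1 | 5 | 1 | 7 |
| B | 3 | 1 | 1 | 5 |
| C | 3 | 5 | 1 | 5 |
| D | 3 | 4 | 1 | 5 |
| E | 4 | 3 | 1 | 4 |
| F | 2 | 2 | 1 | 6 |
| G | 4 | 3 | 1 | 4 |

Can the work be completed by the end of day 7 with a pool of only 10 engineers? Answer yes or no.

Schedule A@1, B@1, C@5, D@2, E@1, F@2, G@4: d1:9  d2:10  d3:10  d4:10  d5:8  d6:8  d7:8 — peak 10 ≤ 10.

yes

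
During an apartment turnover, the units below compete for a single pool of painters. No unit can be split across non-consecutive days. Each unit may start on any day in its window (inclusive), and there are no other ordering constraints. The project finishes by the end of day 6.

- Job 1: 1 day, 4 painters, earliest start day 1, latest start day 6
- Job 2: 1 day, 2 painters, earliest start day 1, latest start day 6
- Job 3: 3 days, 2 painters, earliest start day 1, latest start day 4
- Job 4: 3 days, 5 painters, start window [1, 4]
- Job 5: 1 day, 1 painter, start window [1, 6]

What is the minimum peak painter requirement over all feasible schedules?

6

Early-start (Job 1@1, Job 2@1, Job 3@1, Job 4@1, Job 5@1) gives peak 14: d1:14  d2:7  d3:7  d4:0  d5:0  d6:0.
Shift Job 2→2, Job 4→4, Job 5→2.
Schedule Job 1@1, Job 2@2, Job 3@1, Job 4@4, Job 5@2: d1:6  d2:5  d3:2  d4:5  d5:5  d6:5 — peak 6.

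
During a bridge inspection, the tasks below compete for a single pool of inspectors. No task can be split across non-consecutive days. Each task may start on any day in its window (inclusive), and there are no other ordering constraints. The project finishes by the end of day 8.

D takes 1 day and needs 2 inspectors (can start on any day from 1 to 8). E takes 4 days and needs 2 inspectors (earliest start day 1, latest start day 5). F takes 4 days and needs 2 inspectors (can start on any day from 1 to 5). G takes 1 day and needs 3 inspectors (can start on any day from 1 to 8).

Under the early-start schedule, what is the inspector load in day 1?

9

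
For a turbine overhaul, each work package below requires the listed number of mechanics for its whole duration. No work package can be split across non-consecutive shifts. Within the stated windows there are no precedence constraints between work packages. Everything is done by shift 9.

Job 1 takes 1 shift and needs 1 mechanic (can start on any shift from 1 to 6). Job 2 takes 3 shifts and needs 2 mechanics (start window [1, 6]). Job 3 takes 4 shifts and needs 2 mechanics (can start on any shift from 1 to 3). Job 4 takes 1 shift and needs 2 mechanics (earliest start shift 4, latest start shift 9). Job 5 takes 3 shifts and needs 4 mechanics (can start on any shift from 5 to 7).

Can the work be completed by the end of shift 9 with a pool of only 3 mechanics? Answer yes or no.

no

Total mechanic-shifts = 29; over 9 shifts the average is 29/9 > 3, so some shift must exceed 3.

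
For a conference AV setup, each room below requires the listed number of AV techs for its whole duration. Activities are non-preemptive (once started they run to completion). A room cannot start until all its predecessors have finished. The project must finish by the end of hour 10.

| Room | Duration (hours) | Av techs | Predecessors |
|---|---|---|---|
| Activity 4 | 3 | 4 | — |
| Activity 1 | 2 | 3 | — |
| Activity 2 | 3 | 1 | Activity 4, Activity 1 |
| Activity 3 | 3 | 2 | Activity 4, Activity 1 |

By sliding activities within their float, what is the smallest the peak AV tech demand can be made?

Early-start (Activity 4@1, Activity 1@1, Activity 2@4, Activity 3@4) gives peak 7: h1:7  h2:7  h3:4  h4:3  h5:3  h6:3  h7:0  h8:0  h9:0  h10:0.
Shift Activity 1→4, Activity 2→6, Activity 3→6.
Schedule Activity 4@1, Activity 1@4, Activity 2@6, Activity 3@6: h1:4  h2:4  h3:4  h4:3  h5:3  h6:3  h7:3  h8:3  h9:0  h10:0 — peak 4.

4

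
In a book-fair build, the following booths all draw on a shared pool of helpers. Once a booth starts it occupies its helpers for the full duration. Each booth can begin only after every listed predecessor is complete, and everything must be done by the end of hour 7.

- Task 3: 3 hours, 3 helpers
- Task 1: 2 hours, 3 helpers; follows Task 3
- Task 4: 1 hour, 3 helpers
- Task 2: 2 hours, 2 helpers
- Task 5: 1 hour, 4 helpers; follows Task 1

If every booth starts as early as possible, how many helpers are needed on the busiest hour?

Early-start schedule: Task 3@1, Task 1@4, Task 4@1, Task 2@1, Task 5@6.
Load per hour: hour 1: 8, hour 2: 5, hour 3: 3, hour 4: 3, hour 5: 3, hour 6: 4, hour 7: 0.
Peak is 8.

8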